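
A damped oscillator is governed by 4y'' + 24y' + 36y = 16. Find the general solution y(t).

Divide through by 4: y'' + 6y' + 9y = 4.
Characteristic equation r² + 6r + 9 = 0 has discriminant (6)² - 4·(9) = 0, so r = -3 is a repeated root.
Hence y_h = (C1 + C2*t)*exp(-3*t).
For the particular solution try y_p = A0. Substituting and matching coefficients of each power of t gives A0 = 4/9, so y_p = 4/9.

y = 4/9 + C1*exp(-3*t) + C2*t*exp(-3*t)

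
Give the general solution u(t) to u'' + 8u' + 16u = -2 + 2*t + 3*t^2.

Characteristic equation r² + 8r + 16 = 0 has discriminant (8)² - 4·(16) = 0, so r = -4 is a repeated root.
Hence u_h = (C1 + C2*t)*exp(-4*t).
For the particular solution try u_p = A0 + A1*t + A2*t^2. Substituting and matching coefficients of each power of t gives A0 = -15/128, A1 = -1/16, A2 = 3/16, so u_p = -15/128 - t/16 + 3*t^2/16.

u = -15/128 - t/16 + 3*t**2/16 + C1*exp(-4*t) + C2*t*exp(-4*t)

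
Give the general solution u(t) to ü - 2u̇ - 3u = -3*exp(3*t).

Characteristic equation r² - 2r - 3 = 0 factors as (r + 1)(r - 3) = 0, so r = -1, 3.
Hence u_h = C1*exp(-t) + C2*exp(3*t).
Since exp(3*t) solves the homogeneous equation (r = 3 is a root of multiplicity 1), multiply the trial by t. Try u_p = A*t*exp(3*t). Substituting into the equation and dividing by exp(3*t) gives A = -3/4, so u_p = -3*t*exp(3*t)/4.

u = C1*exp(-t) + C2*exp(3*t) - 3*t*exp(3*t)/4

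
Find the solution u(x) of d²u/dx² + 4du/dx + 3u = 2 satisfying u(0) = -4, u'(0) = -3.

u = 2/3 - 17*exp(-x)/2 + 23*exp(-3*x)/6

Characteristic equation r² + 4r + 3 = 0 factors as (r + 1)(r + 3) = 0, so r = -1, -3.
Hence u_h = C1*exp(-x) + C2*exp(-3*x).
For the particular solution try u_p = A0. Substituting and matching coefficients of each power of x gives A0 = 2/3, so u_p = 2/3.
General solution: u = 2/3 + C1*exp(-x) + C2*exp(-3*x).
Apply the initial conditions: u(0) = 2/3 + C1 + C2 = -4 and u'(0) = -C1 - 3*C2 = -3. Solving gives C1 = -17/2, C2 = 23/6.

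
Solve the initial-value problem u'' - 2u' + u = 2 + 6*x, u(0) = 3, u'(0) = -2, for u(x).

u = 14 - 11*exp(x) + 6*x + 3*x*exp(x)

Characteristic equation r² - 2r + 1 = 0 has discriminant (-2)² - 4·(1) = 0, so r = 1 is a repeated root.
Hence u_h = (C1 + C2*x)*exp(x).
For the particular solution try u_p = A0 + A1*x. Substituting and matching coefficients of each power of x gives A0 = 14, A1 = 6, so u_p = 14 + 6*x.
General solution: u = 14 + 6*x + C1*exp(x) + C2*x*exp(x).
Apply the initial conditions: u(0) = 14 + C1 = 3 and u'(0) = 6 + C1 + C2 = -2. Solving gives C1 = -11, C2 = 3.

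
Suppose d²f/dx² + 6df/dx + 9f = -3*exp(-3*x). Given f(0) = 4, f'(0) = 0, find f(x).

f = 4*exp(-3*x) + 12*x*exp(-3*x) - 3*x**2*exp(-3*x)/2

Characteristic equation r² + 6r + 9 = 0 has discriminant (6)² - 4·(9) = 0, so r = -3 is a repeated root.
Hence f_h = (C1 + C2*x)*exp(-3*x).
Since exp(-3*x) solves the homogeneous equation (r = -3 is a root of multiplicity 2), multiply the trial by x^2. Try f_p = A*x^2*exp(-3*x). Substituting into the equation and dividing by exp(-3*x) gives A = -3/2, so f_p = -3*x^2*exp(-3*x)/2.
General solution: f = C1*exp(-3*x) - 3*x^2*exp(-3*x)/2 + C2*x*exp(-3*x).
Apply the initial conditions: f(0) = C1 = 4 and f'(0) = C2 - 3*C1 = 0. Solving gives C1 = 4, C2 = 12.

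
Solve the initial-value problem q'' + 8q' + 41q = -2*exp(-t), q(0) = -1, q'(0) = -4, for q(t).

Characteristic equation r² + 8r + 41 = 0 has discriminant (8)² - 4·(41) = -100 < 0, so r = -4 ± 5i.
Hence q_h = C1*cos(5*t)*exp(-4*t) + C2*exp(-4*t)*sin(5*t).
Try q_p = A*exp(-t). Substituting into the equation and dividing by exp(-t) gives A = -1/17, so q_p = -exp(-t)/17.
General solution: q = -exp(-t)/17 + C1*cos(5*t)*exp(-4*t) + C2*exp(-4*t)*sin(5*t).
Apply the initial conditions: q(0) = -1/17 + C1 = -1 and q'(0) = 1/17 - 4*C1 + 5*C2 = -4. Solving gives C1 = -16/17, C2 = -133/85.

q = -exp(-t)/17 - 133*exp(-4*t)*sin(5*t)/85 - 16*cos(5*t)*exp(-4*t)/17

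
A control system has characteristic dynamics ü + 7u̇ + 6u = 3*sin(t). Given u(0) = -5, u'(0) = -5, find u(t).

u = -67*exp(-t)/10 - 21*cos(t)/74 + 15*sin(t)/74 + 367*exp(-6*t)/185

Characteristic equation r² + 7r + 6 = 0 factors as (r + 1)(r + 6) = 0, so r = -1, -6.
Hence u_h = C1*exp(-t) + C2*exp(-6*t).
Try u_p = A*cos(t) + B*sin(t). Substituting and equating the coefficients of cos(t) and sin(t) gives A = -21/74, B = 15/74, so u_p = -21*cos(t)/74 + 15*sin(t)/74.
General solution: u = -21*cos(t)/74 + 15*sin(t)/74 + C1*exp(-t) + C2*exp(-6*t).
Apply the initial conditions: u(0) = -21/74 + C1 + C2 = -5 and u'(0) = 15/74 - C1 - 6*C2 = -5. Solving gives C1 = -67/10, C2 = 367/185.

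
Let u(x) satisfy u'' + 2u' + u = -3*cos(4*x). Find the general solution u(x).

Characteristic equation r² + 2r + 1 = 0 has discriminant (2)² - 4·(1) = 0, so r = -1 is a repeated root.
Hence u_h = (C1 + C2*x)*exp(-x).
Try u_p = A*cos(4*x) + B*sin(4*x). Substituting and equating the coefficients of cos(4x) and sin(4x) gives A = 45/289, B = -24/289, so u_p = -24*sin(4*x)/289 + 45*cos(4*x)/289.

u = -24*sin(4*x)/289 + 45*cos(4*x)/289 + C1*exp(-x) + C2*x*exp(-x)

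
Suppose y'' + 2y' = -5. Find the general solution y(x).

Characteristic equation r² + 2r = 0 factors as (r + 2)r = 0, so r = -2, 0.
Hence y_h = C1*exp(-2*x) + C2.
Since 0 is a characteristic root (multiplicity 1), multiply the polynomial trial by x: try y_p = A0*x. Substituting and matching coefficients of each power of x gives A0 = -5/2, so y_p = -5*x/2.

y = C2 - 5*x/2 + C1*exp(-2*x)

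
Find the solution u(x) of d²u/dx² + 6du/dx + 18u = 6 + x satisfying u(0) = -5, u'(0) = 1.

Characteristic equation r² + 6r + 18 = 0 has discriminant (6)² - 4·(18) = -36 < 0, so r = -3 ± 3i.
Hence u_h = C1*cos(3*x)*exp(-3*x) + C2*exp(-3*x)*sin(3*x).
For the particular solution try u_p = A0 + A1*x. Substituting and matching coefficients of each power of x gives A0 = 17/54, A1 = 1/18, so u_p = 17/54 + x/18.
General solution: u = 17/54 + x/18 + C1*cos(3*x)*exp(-3*x) + C2*exp(-3*x)*sin(3*x).
Apply the initial conditions: u(0) = 17/54 + C1 = -5 and u'(0) = 1/18 - 3*C1 + 3*C2 = 1. Solving gives C1 = -287/54, C2 = -5.

u = 17/54 + x/18 - 5*exp(-3*x)*sin(3*x) - 287*cos(3*x)*exp(-3*x)/54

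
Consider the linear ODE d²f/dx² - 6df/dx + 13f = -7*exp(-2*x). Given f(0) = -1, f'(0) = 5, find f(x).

f = -7*exp(-2*x)/29 - 22*cos(2*x)*exp(3*x)/29 + 197*exp(3*x)*sin(2*x)/58

Characteristic equation r² - 6r + 13 = 0 has discriminant (-6)² - 4·(13) = -16 < 0, so r = 3 ± 2i.
Hence f_h = C1*cos(2*x)*exp(3*x) + C2*exp(3*x)*sin(2*x).
Try f_p = A*exp(-2*x). Substituting into the equation and dividing by exp(-2*x) gives A = -7/29, so f_p = -7*exp(-2*x)/29.
General solution: f = -7*exp(-2*x)/29 + C1*cos(2*x)*exp(3*x) + C2*exp(3*x)*sin(2*x).
Apply the initial conditions: f(0) = -7/29 + C1 = -1 and f'(0) = 14/29 + 2*C2 + 3*C1 = 5. Solving gives C1 = -22/29, C2 = 197/58.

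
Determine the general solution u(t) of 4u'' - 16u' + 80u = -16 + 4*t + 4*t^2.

u = -191/1000 + t**2/20 + 7*t/100 + C1*cos(4*t)*exp(2*t) + C2*exp(2*t)*sin(4*t)

Divide through by 4: u'' - 4u' + 20u = -4 + t + t^2.
Characteristic equation r² - 4r + 20 = 0 has discriminant (-4)² - 4·(20) = -64 < 0, so r = 2 ± 4i.
Hence u_h = C1*cos(4*t)*exp(2*t) + C2*exp(2*t)*sin(4*t).
For the particular solution try u_p = A0 + A1*t + A2*t^2. Substituting and matching coefficients of each power of t gives A0 = -191/1000, A1 = 7/100, A2 = 1/20, so u_p = -191/1000 + t^2/20 + 7*t/100.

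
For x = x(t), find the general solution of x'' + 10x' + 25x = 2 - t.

Characteristic equation r² + 10r + 25 = 0 has discriminant (10)² - 4·(25) = 0, so r = -5 is a repeated root.
Hence x_h = (C1 + C2*t)*exp(-5*t).
For the particular solution try x_p = A0 + A1*t. Substituting and matching coefficients of each power of t gives A0 = 12/125, A1 = -1/25, so x_p = 12/125 - t/25.

x = 12/125 - t/25 + C1*exp(-5*t) + C2*t*exp(-5*t)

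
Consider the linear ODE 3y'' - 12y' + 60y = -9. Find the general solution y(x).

y = -3/20 + C1*cos(4*x)*exp(2*x) + C2*exp(2*x)*sin(4*x)

Divide through by 3: y'' - 4y' + 20y = -3.
Characteristic equation r² - 4r + 20 = 0 has discriminant (-4)² - 4·(20) = -64 < 0, so r = 2 ± 4i.
Hence y_h = C1*cos(4*x)*exp(2*x) + C2*exp(2*x)*sin(4*x).
For the particular solution try y_p = A0. Substituting and matching coefficients of each power of x gives A0 = -3/20, so y_p = -3/20.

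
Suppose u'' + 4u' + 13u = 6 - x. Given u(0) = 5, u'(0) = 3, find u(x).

Characteristic equation r² + 4r + 13 = 0 has discriminant (4)² - 4·(13) = -36 < 0, so r = -2 ± 3i.
Hence u_h = C1*cos(3*x)*exp(-2*x) + C2*exp(-2*x)*sin(3*x).
For the particular solution try u_p = A0 + A1*x. Substituting and matching coefficients of each power of x gives A0 = 82/169, A1 = -1/13, so u_p = 82/169 - x/13.
General solution: u = 82/169 - x/13 + C1*cos(3*x)*exp(-2*x) + C2*exp(-2*x)*sin(3*x).
Apply the initial conditions: u(0) = 82/169 + C1 = 5 and u'(0) = -1/13 - 2*C1 + 3*C2 = 3. Solving gives C1 = 763/169, C2 = 682/169.

u = 82/169 - x/13 + 682*exp(-2*x)*sin(3*x)/169 + 763*cos(3*x)*exp(-2*x)/169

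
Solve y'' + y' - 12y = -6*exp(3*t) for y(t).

y = C1*exp(3*t) + C2*exp(-4*t) - 6*t*exp(3*t)/7

Characteristic equation r² + r - 12 = 0 factors as (r - 3)(r + 4) = 0, so r = 3, -4.
Hence y_h = C1*exp(3*t) + C2*exp(-4*t).
Since exp(3*t) solves the homogeneous equation (r = 3 is a root of multiplicity 1), multiply the trial by t. Try y_p = A*t*exp(3*t). Substituting into the equation and dividing by exp(3*t) gives A = -6/7, so y_p = -6*t*exp(3*t)/7.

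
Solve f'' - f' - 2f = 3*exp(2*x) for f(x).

f = C1*exp(-x) + C2*exp(2*x) + x*exp(2*x)

Characteristic equation r² - r - 2 = 0 factors as (r + 1)(r - 2) = 0, so r = -1, 2.
Hence f_h = C1*exp(-x) + C2*exp(2*x).
Since exp(2*x) solves the homogeneous equation (r = 2 is a root of multiplicity 1), multiply the trial by x. Try f_p = A*x*exp(2*x). Substituting into the equation and dividing by exp(2*x) gives A = 1, so f_p = x*exp(2*x).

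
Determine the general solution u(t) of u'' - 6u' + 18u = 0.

Characteristic equation r² - 6r + 18 = 0 has discriminant (-6)² - 4·(18) = -36 < 0, so r = 3 ± 3i.
Hence u_h = C1*cos(3*t)*exp(3*t) + C2*exp(3*t)*sin(3*t).

u = C1*cos(3*t)*exp(3*t) + C2*exp(3*t)*sin(3*t)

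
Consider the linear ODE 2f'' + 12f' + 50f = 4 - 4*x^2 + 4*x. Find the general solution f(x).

Divide through by 2: f'' + 6f' + 25f = 2 - 2*x^2 + 2*x.
Characteristic equation r² + 6r + 25 = 0 has discriminant (6)² - 4·(25) = -64 < 0, so r = -3 ± 4i.
Hence f_h = C1*cos(4*x)*exp(-3*x) + C2*exp(-3*x)*sin(4*x).
For the particular solution try f_p = A0 + A1*x + A2*x^2. Substituting and matching coefficients of each power of x gives A0 = 906/15625, A1 = 74/625, A2 = -2/25, so f_p = 906/15625 - 2*x^2/25 + 74*x/625.

f = 906/15625 - 2*x**2/25 + 74*x/625 + C1*cos(4*x)*exp(-3*x) + C2*exp(-3*x)*sin(4*x)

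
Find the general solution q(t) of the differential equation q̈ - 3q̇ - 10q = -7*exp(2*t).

Characteristic equation r² - 3r - 10 = 0 factors as (r - 5)(r + 2) = 0, so r = 5, -2.
Hence q_h = C1*exp(5*t) + C2*exp(-2*t).
Try q_p = A*exp(2*t). Substituting into the equation and dividing by exp(2*t) gives A = 7/12, so q_p = 7*exp(2*t)/12.

q = 7*exp(2*t)/12 + C1*exp(5*t) + C2*exp(-2*t)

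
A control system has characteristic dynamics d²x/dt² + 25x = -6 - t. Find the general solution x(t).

x = -6/25 - t/25 + C1*cos(5*t) + C2*sin(5*t)

Characteristic equation r² + 25 = 0 has discriminant (0)² - 4·(25) = -100 < 0, so r = ± 5i.
Hence x_h = C1*cos(5*t) + C2*sin(5*t).
For the particular solution try x_p = A0 + A1*t. Substituting and matching coefficients of each power of t gives A0 = -6/25, A1 = -1/25, so x_p = -6/25 - t/25.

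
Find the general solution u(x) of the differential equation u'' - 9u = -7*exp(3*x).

Characteristic equation r² - 9 = 0 factors as (r + 3)(r - 3) = 0, so r = -3, 3.
Hence u_h = C1*exp(-3*x) + C2*exp(3*x).
Since exp(3*x) solves the homogeneous equation (r = 3 is a root of multiplicity 1), multiply the trial by x. Try u_p = A*x*exp(3*x). Substituting into the equation and dividing by exp(3*x) gives A = -7/6, so u_p = -7*x*exp(3*x)/6.

u = C1*exp(-3*x) + C2*exp(3*x) - 7*x*exp(3*x)/6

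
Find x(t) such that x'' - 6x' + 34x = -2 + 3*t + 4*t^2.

x = -421/9826 + 2*t**2/17 + 75*t/578 + C1*cos(5*t)*exp(3*t) + C2*exp(3*t)*sin(5*t)

Characteristic equation r² - 6r + 34 = 0 has discriminant (-6)² - 4·(34) = -100 < 0, so r = 3 ± 5i.
Hence x_h = C1*cos(5*t)*exp(3*t) + C2*exp(3*t)*sin(5*t).
For the particular solution try x_p = A0 + A1*t + A2*t^2. Substituting and matching coefficients of each power of t gives A0 = -421/9826, A1 = 75/578, A2 = 2/17, so x_p = -421/9826 + 2*t^2/17 + 75*t/578.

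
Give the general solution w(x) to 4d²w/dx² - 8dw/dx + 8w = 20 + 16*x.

w = 9/2 + 2*x + C1*cos(x)*exp(x) + C2*exp(x)*sin(x)

Divide through by 4: w'' - 2w' + 2w = 5 + 4*x.
Characteristic equation r² - 2r + 2 = 0 has discriminant (-2)² - 4·(2) = -4 < 0, so r = 1 ± i.
Hence w_h = C1*cos(x)*exp(x) + C2*exp(x)*sin(x).
For the particular solution try w_p = A0 + A1*x. Substituting and matching coefficients of each power of x gives A0 = 9/2, A1 = 2, so w_p = 9/2 + 2*x.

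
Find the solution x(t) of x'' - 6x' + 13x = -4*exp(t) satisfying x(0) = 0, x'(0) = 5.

x = -exp(t)/2 + cos(2*t)*exp(3*t)/2 + 2*exp(3*t)*sin(2*t)

Characteristic equation r² - 6r + 13 = 0 has discriminant (-6)² - 4·(13) = -16 < 0, so r = 3 ± 2i.
Hence x_h = C1*cos(2*t)*exp(3*t) + C2*exp(3*t)*sin(2*t).
Try x_p = A*exp(t). Substituting into the equation and dividing by exp(t) gives A = -1/2, so x_p = -exp(t)/2.
General solution: x = -exp(t)/2 + C1*cos(2*t)*exp(3*t) + C2*exp(3*t)*sin(2*t).
Apply the initial conditions: x(0) = -1/2 + C1 = 0 and x'(0) = -1/2 + 2*C2 + 3*C1 = 5. Solving gives C1 = 1/2, C2 = 2.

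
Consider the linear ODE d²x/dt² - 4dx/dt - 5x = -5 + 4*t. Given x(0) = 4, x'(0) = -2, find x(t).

Characteristic equation r² - 4r - 5 = 0 factors as (r + 1)(r - 5) = 0, so r = -1, 5.
Hence x_h = C1*exp(-t) + C2*exp(5*t).
For the particular solution try x_p = A0 + A1*t. Substituting and matching coefficients of each power of t gives A0 = 41/25, A1 = -4/5, so x_p = 41/25 - 4*t/5.
General solution: x = 41/25 - 4*t/5 + C1*exp(-t) + C2*exp(5*t).
Apply the initial conditions: x(0) = 41/25 + C1 + C2 = 4 and x'(0) = -4/5 - C1 + 5*C2 = -2. Solving gives C1 = 13/6, C2 = 29/150.

x = 41/25 - 4*t/5 + 13*exp(-t)/6 + 29*exp(5*t)/150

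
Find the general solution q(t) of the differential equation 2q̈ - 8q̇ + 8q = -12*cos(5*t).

Divide through by 2: q'' - 4q' + 4q = -6*cos(5*t).
Characteristic equation r² - 4r + 4 = 0 has discriminant (-4)² - 4·(4) = 0, so r = 2 is a repeated root.
Hence q_h = (C1 + C2*t)*exp(2*t).
Try q_p = A*cos(5*t) + B*sin(5*t). Substituting and equating the coefficients of cos(5t) and sin(5t) gives A = 126/841, B = 120/841, so q_p = 120*sin(5*t)/841 + 126*cos(5*t)/841.

q = 120*sin(5*t)/841 + 126*cos(5*t)/841 + C1*exp(2*t) + C2*t*exp(2*t)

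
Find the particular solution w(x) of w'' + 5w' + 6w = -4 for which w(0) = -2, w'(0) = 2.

w = -2/3 - 2*exp(-2*x) + 2*exp(-3*x)/3

Characteristic equation r² + 5r + 6 = 0 factors as (r + 3)(r + 2) = 0, so r = -3, -2.
Hence w_h = C1*exp(-3*x) + C2*exp(-2*x).
For the particular solution try w_p = A0. Substituting and matching coefficients of each power of x gives A0 = -2/3, so w_p = -2/3.
General solution: w = -2/3 + C1*exp(-3*x) + C2*exp(-2*x).
Apply the initial conditions: w(0) = -2/3 + C1 + C2 = -2 and w'(0) = -3*C1 - 2*C2 = 2. Solving gives C1 = 2/3, C2 = -2.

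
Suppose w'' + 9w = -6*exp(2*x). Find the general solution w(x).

Characteristic equation r² + 9 = 0 has discriminant (0)² - 4·(9) = -36 < 0, so r = ± 3i.
Hence w_h = C1*cos(3*x) + C2*sin(3*x).
Try w_p = A*exp(2*x). Substituting into the equation and dividing by exp(2*x) gives A = -6/13, so w_p = -6*exp(2*x)/13.

w = -6*exp(2*x)/13 + C1*cos(3*x) + C2*sin(3*x)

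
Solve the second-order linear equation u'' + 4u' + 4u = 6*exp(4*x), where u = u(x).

Characteristic equation r² + 4r + 4 = 0 has discriminant (4)² - 4·(4) = 0, so r = -2 is a repeated root.
Hence u_h = (C1 + C2*x)*exp(-2*x).
Try u_p = A*exp(4*x). Substituting into the equation and dividing by exp(4*x) gives A = 1/6, so u_p = exp(4*x)/6.

u = exp(4*x)/6 + C1*exp(-2*x) + C2*x*exp(-2*x)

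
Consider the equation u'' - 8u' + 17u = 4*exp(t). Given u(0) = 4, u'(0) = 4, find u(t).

Characteristic equation r² - 8r + 17 = 0 has discriminant (-8)² - 4·(17) = -4 < 0, so r = 4 ± i.
Hence u_h = C1*cos(t)*exp(4*t) + C2*exp(4*t)*sin(t).
Try u_p = A*exp(t). Substituting into the equation and dividing by exp(t) gives A = 2/5, so u_p = 2*exp(t)/5.
General solution: u = 2*exp(t)/5 + C1*cos(t)*exp(4*t) + C2*exp(4*t)*sin(t).
Apply the initial conditions: u(0) = 2/5 + C1 = 4 and u'(0) = 2/5 + C2 + 4*C1 = 4. Solving gives C1 = 18/5, C2 = -54/5.

u = 2*exp(t)/5 - 54*exp(4*t)*sin(t)/5 + 18*cos(t)*exp(4*t)/5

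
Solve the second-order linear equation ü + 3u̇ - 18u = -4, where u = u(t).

Characteristic equation r² + 3r - 18 = 0 factors as (r - 3)(r + 6) = 0, so r = 3, -6.
Hence u_h = C1*exp(3*t) + C2*exp(-6*t).
For the particular solution try u_p = A0. Substituting and matching coefficients of each power of t gives A0 = 2/9, so u_p = 2/9.

u = 2/9 + C1*exp(3*t) + C2*exp(-6*t)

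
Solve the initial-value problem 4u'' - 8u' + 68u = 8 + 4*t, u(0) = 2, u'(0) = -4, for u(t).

Divide through by 4: u'' - 2u' + 17u = 2 + t.
Characteristic equation r² - 2r + 17 = 0 has discriminant (-2)² - 4·(17) = -64 < 0, so r = 1 ± 4i.
Hence u_h = C1*cos(4*t)*exp(t) + C2*exp(t)*sin(4*t).
For the particular solution try u_p = A0 + A1*t. Substituting and matching coefficients of each power of t gives A0 = 36/289, A1 = 1/17, so u_p = 36/289 + t/17.
General solution: u = 36/289 + t/17 + C1*cos(4*t)*exp(t) + C2*exp(t)*sin(4*t).
Apply the initial conditions: u(0) = 36/289 + C1 = 2 and u'(0) = 1/17 + C1 + 4*C2 = -4. Solving gives C1 = 542/289, C2 = -1715/1156.

u = 36/289 + t/17 - 1715*exp(t)*sin(4*t)/1156 + 542*cos(4*t)*exp(t)/289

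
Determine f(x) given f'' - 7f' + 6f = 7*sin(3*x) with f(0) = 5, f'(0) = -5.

Characteristic equation r² - 7r + 6 = 0 factors as (r - 1)(r - 6) = 0, so r = 1, 6.
Hence f_h = C1*exp(x) + C2*exp(6*x).
Try f_p = A*cos(3*x) + B*sin(3*x). Substituting and equating the coefficients of cos(3x) and sin(3x) gives A = 49/150, B = -7/150, so f_p = -7*sin(3*x)/150 + 49*cos(3*x)/150.
General solution: f = -7*sin(3*x)/150 + 49*cos(3*x)/150 + C1*exp(x) + C2*exp(6*x).
Apply the initial conditions: f(0) = 49/150 + C1 + C2 = 5 and f'(0) = -7/50 + C1 + 6*C2 = -5. Solving gives C1 = 329/50, C2 = -143/75.

f = -143*exp(6*x)/75 - 7*sin(3*x)/150 + 49*cos(3*x)/150 + 329*exp(x)/50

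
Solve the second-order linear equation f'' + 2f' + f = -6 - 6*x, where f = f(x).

f = 6 - 6*x + C1*exp(-x) + C2*x*exp(-x)

Characteristic equation r² + 2r + 1 = 0 has discriminant (2)² - 4·(1) = 0, so r = -1 is a repeated root.
Hence f_h = (C1 + C2*x)*exp(-x).
For the particular solution try f_p = A0 + A1*x. Substituting and matching coefficients of each power of x gives A0 = 6, A1 = -6, so f_p = 6 - 6*x.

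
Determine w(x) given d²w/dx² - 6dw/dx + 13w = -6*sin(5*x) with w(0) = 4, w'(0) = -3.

w = -5*cos(5*x)/29 + 2*sin(5*x)/29 - 230*exp(3*x)*sin(2*x)/29 + 121*cos(2*x)*exp(3*x)/29

Characteristic equation r² - 6r + 13 = 0 has discriminant (-6)² - 4·(13) = -16 < 0, so r = 3 ± 2i.
Hence w_h = C1*cos(2*x)*exp(3*x) + C2*exp(3*x)*sin(2*x).
Try w_p = A*cos(5*x) + B*sin(5*x). Substituting and equating the coefficients of cos(5x) and sin(5x) gives A = -5/29, B = 2/29, so w_p = -5*cos(5*x)/29 + 2*sin(5*x)/29.
General solution: w = -5*cos(5*x)/29 + 2*sin(5*x)/29 + C1*cos(2*x)*exp(3*x) + C2*exp(3*x)*sin(2*x).
Apply the initial conditions: w(0) = -5/29 + C1 = 4 and w'(0) = 10/29 + 2*C2 + 3*C1 = -3. Solving gives C1 = 121/29, C2 = -230/29.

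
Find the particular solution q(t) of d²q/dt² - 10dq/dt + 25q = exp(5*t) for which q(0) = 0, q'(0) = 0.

Characteristic equation r² - 10r + 25 = 0 has discriminant (-10)² - 4·(25) = 0, so r = 5 is a repeated root.
Hence q_h = (C1 + C2*t)*exp(5*t).
Since exp(5*t) solves the homogeneous equation (r = 5 is a root of multiplicity 2), multiply the trial by t^2. Try q_p = A*t^2*exp(5*t). Substituting into the equation and dividing by exp(5*t) gives A = 1/2, so q_p = t^2*exp(5*t)/2.
General solution: q = C1*exp(5*t) + t^2*exp(5*t)/2 + C2*t*exp(5*t).
Apply the initial conditions: q(0) = C1 = 0 and q'(0) = C2 + 5*C1 = 0. Solving gives C1 = 0, C2 = 0.

q = t**2*exp(5*t)/2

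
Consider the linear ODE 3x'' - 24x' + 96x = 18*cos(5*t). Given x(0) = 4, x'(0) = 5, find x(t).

Divide through by 3: x'' - 8x' + 32x = 6*cos(5*t).
Characteristic equation r² - 8r + 32 = 0 has discriminant (-8)² - 4·(32) = -64 < 0, so r = 4 ± 4i.
Hence x_h = C1*cos(4*t)*exp(4*t) + C2*exp(4*t)*sin(4*t).
Try x_p = A*cos(5*t) + B*sin(5*t). Substituting and equating the coefficients of cos(5t) and sin(5t) gives A = 42/1649, B = -240/1649, so x_p = -240*sin(5*t)/1649 + 42*cos(5*t)/1649.
General solution: x = -240*sin(5*t)/1649 + 42*cos(5*t)/1649 + C1*cos(4*t)*exp(4*t) + C2*exp(4*t)*sin(4*t).
Apply the initial conditions: x(0) = 42/1649 + C1 = 4 and x'(0) = -1200/1649 + 4*C1 + 4*C2 = 5. Solving gives C1 = 6554/1649, C2 = -16771/6596.

x = -240*sin(5*t)/1649 + 42*cos(5*t)/1649 - 16771*exp(4*t)*sin(4*t)/6596 + 6554*cos(4*t)*exp(4*t)/1649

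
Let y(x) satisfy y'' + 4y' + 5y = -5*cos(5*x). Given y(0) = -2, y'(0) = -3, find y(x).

Characteristic equation r² + 4r + 5 = 0 has discriminant (4)² - 4·(5) = -4 < 0, so r = -2 ± i.
Hence y_h = C1*cos(x)*exp(-2*x) + C2*exp(-2*x)*sin(x).
Try y_p = A*cos(5*x) + B*sin(5*x). Substituting and equating the coefficients of cos(5x) and sin(5x) gives A = 1/8, B = -1/8, so y_p = -sin(5*x)/8 + cos(5*x)/8.
General solution: y = -sin(5*x)/8 + cos(5*x)/8 + C1*cos(x)*exp(-2*x) + C2*exp(-2*x)*sin(x).
Apply the initial conditions: y(0) = 1/8 + C1 = -2 and y'(0) = -5/8 + C2 - 2*C1 = -3. Solving gives C1 = -17/8, C2 = -53/8.

y = -sin(5*x)/8 + cos(5*x)/8 - 53*exp(-2*x)*sin(x)/8 - 17*cos(x)*exp(-2*x)/8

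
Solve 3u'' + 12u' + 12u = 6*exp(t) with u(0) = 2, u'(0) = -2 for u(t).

u = 2*exp(t)/9 + 16*exp(-2*t)/9 + 4*t*exp(-2*t)/3

Divide through by 3: u'' + 4u' + 4u = 2*exp(t).
Characteristic equation r² + 4r + 4 = 0 has discriminant (4)² - 4·(4) = 0, so r = -2 is a repeated root.
Hence u_h = (C1 + C2*t)*exp(-2*t).
Try u_p = A*exp(t). Substituting into the equation and dividing by exp(t) gives A = 2/9, so u_p = 2*exp(t)/9.
General solution: u = 2*exp(t)/9 + C1*exp(-2*t) + C2*t*exp(-2*t).
Apply the initial conditions: u(0) = 2/9 + C1 = 2 and u'(0) = 2/9 + C2 - 2*C1 = -2. Solving gives C1 = 16/9, C2 = 4/3.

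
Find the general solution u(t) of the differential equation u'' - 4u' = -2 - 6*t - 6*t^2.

u = C2 + t**3/2 + 9*t**2/8 + 17*t/16 + C1*exp(4*t)

Characteristic equation r² - 4r = 0 factors as (r - 4)r = 0, so r = 4, 0.
Hence u_h = C1*exp(4*t) + C2.
Since 0 is a characteristic root (multiplicity 1), multiply the polynomial trial by t: try u_p = t*(A0 + A1*t + A2*t^2). Substituting and matching coefficients of each power of t gives A0 = 17/16, A1 = 9/8, A2 = 1/2, so u_p = t^3/2 + 9*t^2/8 + 17*t/16.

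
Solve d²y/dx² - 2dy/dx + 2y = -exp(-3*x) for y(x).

Characteristic equation r² - 2r + 2 = 0 has discriminant (-2)² - 4·(2) = -4 < 0, so r = 1 ± i.
Hence y_h = C1*cos(x)*exp(x) + C2*exp(x)*sin(x).
Try y_p = A*exp(-3*x). Substituting into the equation and dividing by exp(-3*x) gives A = -1/17, so y_p = -exp(-3*x)/17.

y = -exp(-3*x)/17 + C1*cos(x)*exp(x) + C2*exp(x)*sin(x)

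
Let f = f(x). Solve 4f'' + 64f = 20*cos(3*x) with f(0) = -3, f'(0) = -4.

f = -sin(4*x) - 26*cos(4*x)/7 + 5*cos(3*x)/7

Divide through by 4: f'' + 16f = 5*cos(3*x).
Characteristic equation r² + 16 = 0 has discriminant (0)² - 4·(16) = -64 < 0, so r = ± 4i.
Hence f_h = C1*cos(4*x) + C2*sin(4*x).
Try f_p = A*cos(3*x) + B*sin(3*x). Substituting and equating the coefficients of cos(3x) and sin(3x) gives A = 5/7, B = 0, so f_p = 5*cos(3*x)/7.
General solution: f = 5*cos(3*x)/7 + C1*cos(4*x) + C2*sin(4*x).
Apply the initial conditions: f(0) = 5/7 + C1 = -3 and f'(0) = 4*C2 = -4. Solving gives C1 = -26/7, C2 = -1.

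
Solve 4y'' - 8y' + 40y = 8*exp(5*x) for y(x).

y = 2*exp(5*x)/25 + C1*cos(3*x)*exp(x) + C2*exp(x)*sin(3*x)

Divide through by 4: y'' - 2y' + 10y = 2*exp(5*x).
Characteristic equation r² - 2r + 10 = 0 has discriminant (-2)² - 4·(10) = -36 < 0, so r = 1 ± 3i.
Hence y_h = C1*cos(3*x)*exp(x) + C2*exp(x)*sin(3*x).
Try y_p = A*exp(5*x). Substituting into the equation and dividing by exp(5*x) gives A = 2/25, so y_p = 2*exp(5*x)/25.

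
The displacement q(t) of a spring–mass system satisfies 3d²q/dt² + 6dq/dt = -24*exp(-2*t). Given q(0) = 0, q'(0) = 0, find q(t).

Divide through by 3: q'' + 2q' = -8*exp(-2*t).
Characteristic equation r² + 2r = 0 factors as (r + 2)r = 0, so r = -2, 0.
Hence q_h = C1*exp(-2*t) + C2.
Since exp(-2*t) solves the homogeneous equation (r = -2 is a root of multiplicity 1), multiply the trial by t. Try q_p = A*t*exp(-2*t). Substituting into the equation and dividing by exp(-2*t) gives A = 4, so q_p = 4*t*exp(-2*t).
General solution: q = C2 + C1*exp(-2*t) + 4*t*exp(-2*t).
Apply the initial conditions: q(0) = C1 + C2 = 0 and q'(0) = 4 - 2*C1 = 0. Solving gives C1 = 2, C2 = -2.

q = -2 + 2*exp(-2*t) + 4*t*exp(-2*t)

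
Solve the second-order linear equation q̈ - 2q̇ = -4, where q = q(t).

q = C2 + 2*t + C1*exp(2*t)

Characteristic equation r² - 2r = 0 factors as (r - 2)r = 0, so r = 2, 0.
Hence q_h = C1*exp(2*t) + C2.
Since 0 is a characteristic root (multiplicity 1), multiply the polynomial trial by t: try q_p = A0*t. Substituting and matching coefficients of each power of t gives A0 = 2, so q_p = 2*t.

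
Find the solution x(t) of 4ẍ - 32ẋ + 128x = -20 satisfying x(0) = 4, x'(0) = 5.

Divide through by 4: x'' - 8x' + 32x = -5.
Characteristic equation r² - 8r + 32 = 0 has discriminant (-8)² - 4·(32) = -64 < 0, so r = 4 ± 4i.
Hence x_h = C1*cos(4*t)*exp(4*t) + C2*exp(4*t)*sin(4*t).
For the particular solution try x_p = A0. Substituting and matching coefficients of each power of t gives A0 = -5/32, so x_p = -5/32.
General solution: x = -5/32 + C1*cos(4*t)*exp(4*t) + C2*exp(4*t)*sin(4*t).
Apply the initial conditions: x(0) = -5/32 + C1 = 4 and x'(0) = 4*C1 + 4*C2 = 5. Solving gives C1 = 133/32, C2 = -93/32.

x = -5/32 - 93*exp(4*t)*sin(4*t)/32 + 133*cos(4*t)*exp(4*t)/32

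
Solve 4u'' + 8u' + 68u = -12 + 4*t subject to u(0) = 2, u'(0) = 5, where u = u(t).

Divide through by 4: u'' + 2u' + 17u = -3 + t.
Characteristic equation r² + 2r + 17 = 0 has discriminant (2)² - 4·(17) = -64 < 0, so r = -1 ± 4i.
Hence u_h = C1*cos(4*t)*exp(-t) + C2*exp(-t)*sin(4*t).
For the particular solution try u_p = A0 + A1*t. Substituting and matching coefficients of each power of t gives A0 = -53/289, A1 = 1/17, so u_p = -53/289 + t/17.
General solution: u = -53/289 + t/17 + C1*cos(4*t)*exp(-t) + C2*exp(-t)*sin(4*t).
Apply the initial conditions: u(0) = -53/289 + C1 = 2 and u'(0) = 1/17 - C1 + 4*C2 = 5. Solving gives C1 = 631/289, C2 = 2059/1156.

u = -53/289 + t/17 + 631*cos(4*t)*exp(-t)/289 + 2059*exp(-t)*sin(4*t)/1156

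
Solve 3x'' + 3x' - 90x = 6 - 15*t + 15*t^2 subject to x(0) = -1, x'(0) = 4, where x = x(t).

Divide through by 3: x'' + x' - 30x = 2 - 5*t + 5*t^2.
Characteristic equation r² + r - 30 = 0 factors as (r + 6)(r - 5) = 0, so r = -6, 5.
Hence x_h = C1*exp(-6*t) + C2*exp(5*t).
For the particular solution try x_p = A0 + A1*t + A2*t^2. Substituting and matching coefficients of each power of t gives A0 = -49/675, A1 = 7/45, A2 = -1/6, so x_p = -49/675 - t^2/6 + 7*t/45.
General solution: x = -49/675 - t^2/6 + 7*t/45 + C1*exp(-6*t) + C2*exp(5*t).
Apply the initial conditions: x(0) = -49/675 + C1 + C2 = -1 and x'(0) = 7/45 - 6*C1 + 5*C2 = 4. Solving gives C1 = -229/297, C2 = -43/275.

x = -49/675 - 229*exp(-6*t)/297 - 43*exp(5*t)/275 - t**2/6 + 7*t/45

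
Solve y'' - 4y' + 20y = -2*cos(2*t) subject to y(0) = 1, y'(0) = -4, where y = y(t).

Characteristic equation r² - 4r + 20 = 0 has discriminant (-4)² - 4·(20) = -64 < 0, so r = 2 ± 4i.
Hence y_h = C1*cos(4*t)*exp(2*t) + C2*exp(2*t)*sin(4*t).
Try y_p = A*cos(2*t) + B*sin(2*t). Substituting and equating the coefficients of cos(2t) and sin(2t) gives A = -1/10, B = 1/20, so y_p = -cos(2*t)/10 + sin(2*t)/20.
General solution: y = -cos(2*t)/10 + sin(2*t)/20 + C1*cos(4*t)*exp(2*t) + C2*exp(2*t)*sin(4*t).
Apply the initial conditions: y(0) = -1/10 + C1 = 1 and y'(0) = 1/10 + 2*C1 + 4*C2 = -4. Solving gives C1 = 11/10, C2 = -63/40.

y = -cos(2*t)/10 + sin(2*t)/20 - 63*exp(2*t)*sin(4*t)/40 + 11*cos(4*t)*exp(2*t)/10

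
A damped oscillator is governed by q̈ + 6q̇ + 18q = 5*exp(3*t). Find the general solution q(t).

Characteristic equation r² + 6r + 18 = 0 has discriminant (6)² - 4·(18) = -36 < 0, so r = -3 ± 3i.
Hence q_h = C1*cos(3*t)*exp(-3*t) + C2*exp(-3*t)*sin(3*t).
Try q_p = A*exp(3*t). Substituting into the equation and dividing by exp(3*t) gives A = 1/9, so q_p = exp(3*t)/9.

q = exp(3*t)/9 + C1*cos(3*t)*exp(-3*t) + C2*exp(-3*t)*sin(3*t)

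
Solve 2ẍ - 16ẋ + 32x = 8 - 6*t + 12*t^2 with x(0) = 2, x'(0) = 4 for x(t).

Divide through by 2: x'' - 8x' + 16x = 4 - 3*t + 6*t^2.
Characteristic equation r² - 8r + 16 = 0 has discriminant (-8)² - 4·(16) = 0, so r = 4 is a repeated root.
Hence x_h = (C1 + C2*t)*exp(4*t).
For the particular solution try x_p = A0 + A1*t + A2*t^2. Substituting and matching coefficients of each power of t gives A0 = 19/64, A1 = 3/16, A2 = 3/8, so x_p = 19/64 + 3*t^2/8 + 3*t/16.
General solution: x = 19/64 + 3*t^2/8 + 3*t/16 + C1*exp(4*t) + C2*t*exp(4*t).
Apply the initial conditions: x(0) = 19/64 + C1 = 2 and x'(0) = 3/16 + C2 + 4*C1 = 4. Solving gives C1 = 109/64, C2 = -3.

x = 19/64 + 3*t**2/8 + 3*t/16 + 109*exp(4*t)/64 - 3*t*exp(4*t)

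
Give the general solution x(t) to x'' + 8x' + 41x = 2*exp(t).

x = exp(t)/25 + C1*cos(5*t)*exp(-4*t) + C2*exp(-4*t)*sin(5*t)

Characteristic equation r² + 8r + 41 = 0 has discriminant (8)² - 4·(41) = -100 < 0, so r = -4 ± 5i.
Hence x_h = C1*cos(5*t)*exp(-4*t) + C2*exp(-4*t)*sin(5*t).
Try x_p = A*exp(t). Substituting into the equation and dividing by exp(t) gives A = 1/25, so x_p = exp(t)/25.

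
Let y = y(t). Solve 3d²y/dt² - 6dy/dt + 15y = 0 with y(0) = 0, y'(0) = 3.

y = 3*exp(t)*sin(2*t)/2

Divide through by 3: y'' - 2y' + 5y = 0.
Characteristic equation r² - 2r + 5 = 0 has discriminant (-2)² - 4·(5) = -16 < 0, so r = 1 ± 2i.
Hence y_h = C1*cos(2*t)*exp(t) + C2*exp(t)*sin(2*t).
Apply the initial conditions: y(0) = C1 = 0 and y'(0) = C1 + 2*C2 = 3. Solving gives C1 = 0, C2 = 3/2.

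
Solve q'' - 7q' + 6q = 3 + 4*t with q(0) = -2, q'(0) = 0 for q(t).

Characteristic equation r² - 7r + 6 = 0 factors as (r - 6)(r - 1) = 0, so r = 6, 1.
Hence q_h = C1*exp(6*t) + C2*exp(t).
For the particular solution try q_p = A0 + A1*t. Substituting and matching coefficients of each power of t gives A0 = 23/18, A1 = 2/3, so q_p = 23/18 + 2*t/3.
General solution: q = 23/18 + 2*t/3 + C1*exp(6*t) + C2*exp(t).
Apply the initial conditions: q(0) = 23/18 + C1 + C2 = -2 and q'(0) = 2/3 + C2 + 6*C1 = 0. Solving gives C1 = 47/90, C2 = -19/5.

q = 23/18 - 19*exp(t)/5 + 2*t/3 + 47*exp(6*t)/90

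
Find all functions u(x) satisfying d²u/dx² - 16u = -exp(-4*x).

u = C1*exp(-4*x) + C2*exp(4*x) + x*exp(-4*x)/8

Characteristic equation r² - 16 = 0 factors as (r + 4)(r - 4) = 0, so r = -4, 4.
Hence u_h = C1*exp(-4*x) + C2*exp(4*x).
Since exp(-4*x) solves the homogeneous equation (r = -4 is a root of multiplicity 1), multiply the trial by x. Try u_p = A*x*exp(-4*x). Substituting into the equation and dividing by exp(-4*x) gives A = 1/8, so u_p = x*exp(-4*x)/8.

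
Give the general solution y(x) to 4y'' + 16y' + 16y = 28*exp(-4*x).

Divide through by 4: y'' + 4y' + 4y = 7*exp(-4*x).
Characteristic equation r² + 4r + 4 = 0 has discriminant (4)² - 4·(4) = 0, so r = -2 is a repeated root.
Hence y_h = (C1 + C2*x)*exp(-2*x).
Try y_p = A*exp(-4*x). Substituting into the equation and dividing by exp(-4*x) gives A = 7/4, so y_p = 7*exp(-4*x)/4.

y = 7*exp(-4*x)/4 + C1*exp(-2*x) + C2*x*exp(-2*x)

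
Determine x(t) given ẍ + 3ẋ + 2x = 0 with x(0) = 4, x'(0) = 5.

x = -9*exp(-2*t) + 13*exp(-t)

Characteristic equation r² + 3r + 2 = 0 factors as (r + 2)(r + 1) = 0, so r = -2, -1.
Hence x_h = C1*exp(-2*t) + C2*exp(-t).
Apply the initial conditions: x(0) = C1 + C2 = 4 and x'(0) = -C2 - 2*C1 = 5. Solving gives C1 = -9, C2 = 13.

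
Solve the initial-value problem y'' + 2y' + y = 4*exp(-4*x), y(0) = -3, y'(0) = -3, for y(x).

Characteristic equation r² + 2r + 1 = 0 has discriminant (2)² - 4·(1) = 0, so r = -1 is a repeated root.
Hence y_h = (C1 + C2*x)*exp(-x).
Try y_p = A*exp(-4*x). Substituting into the equation and dividing by exp(-4*x) gives A = 4/9, so y_p = 4*exp(-4*x)/9.
General solution: y = 4*exp(-4*x)/9 + C1*exp(-x) + C2*x*exp(-x).
Apply the initial conditions: y(0) = 4/9 + C1 = -3 and y'(0) = -16/9 + C2 - C1 = -3. Solving gives C1 = -31/9, C2 = -14/3.

y = -31*exp(-x)/9 + 4*exp(-4*x)/9 - 14*x*exp(-x)/3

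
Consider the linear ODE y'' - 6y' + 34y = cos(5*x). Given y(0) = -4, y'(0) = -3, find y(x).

Characteristic equation r² - 6r + 34 = 0 has discriminant (-6)² - 4·(34) = -100 < 0, so r = 3 ± 5i.
Hence y_h = C1*cos(5*x)*exp(3*x) + C2*exp(3*x)*sin(5*x).
Try y_p = A*cos(5*x) + B*sin(5*x). Substituting and equating the coefficients of cos(5x) and sin(5x) gives A = 1/109, B = -10/327, so y_p = -10*sin(5*x)/327 + cos(5*x)/109.
General solution: y = -10*sin(5*x)/327 + cos(5*x)/109 + C1*cos(5*x)*exp(3*x) + C2*exp(3*x)*sin(5*x).
Apply the initial conditions: y(0) = 1/109 + C1 = -4 and y'(0) = -50/327 + 3*C1 + 5*C2 = -3. Solving gives C1 = -437/109, C2 = 3002/1635.

y = -10*sin(5*x)/327 + cos(5*x)/109 - 437*cos(5*x)*exp(3*x)/109 + 3002*exp(3*x)*sin(5*x)/1635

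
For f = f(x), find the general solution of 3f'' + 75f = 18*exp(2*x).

f = 6*exp(2*x)/29 + C1*cos(5*x) + C2*sin(5*x)

Divide through by 3: f'' + 25f = 6*exp(2*x).
Characteristic equation r² + 25 = 0 has discriminant (0)² - 4·(25) = -100 < 0, so r = ± 5i.
Hence f_h = C1*cos(5*x) + C2*sin(5*x).
Try f_p = A*exp(2*x). Substituting into the equation and dividing by exp(2*x) gives A = 6/29, so f_p = 6*exp(2*x)/29.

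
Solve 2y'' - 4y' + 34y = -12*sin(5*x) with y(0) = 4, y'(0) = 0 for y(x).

y = -15*cos(5*x)/41 + 12*sin(5*x)/41 - 239*exp(x)*sin(4*x)/164 + 179*cos(4*x)*exp(x)/41

Divide through by 2: y'' - 2y' + 17y = -6*sin(5*x).
Characteristic equation r² - 2r + 17 = 0 has discriminant (-2)² - 4·(17) = -64 < 0, so r = 1 ± 4i.
Hence y_h = C1*cos(4*x)*exp(x) + C2*exp(x)*sin(4*x).
Try y_p = A*cos(5*x) + B*sin(5*x). Substituting and equating the coefficients of cos(5x) and sin(5x) gives A = -15/41, B = 12/41, so y_p = -15*cos(5*x)/41 + 12*sin(5*x)/41.
General solution: y = -15*cos(5*x)/41 + 12*sin(5*x)/41 + C1*cos(4*x)*exp(x) + C2*exp(x)*sin(4*x).
Apply the initial conditions: y(0) = -15/41 + C1 = 4 and y'(0) = 60/41 + C1 + 4*C2 = 0. Solving gives C1 = 179/41, C2 = -239/164.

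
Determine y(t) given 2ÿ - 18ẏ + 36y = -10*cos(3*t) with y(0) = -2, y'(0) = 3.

Divide through by 2: y'' - 9y' + 18y = -5*cos(3*t).
Characteristic equation r² - 9r + 18 = 0 factors as (r - 6)(r - 3) = 0, so r = 6, 3.
Hence y_h = C1*exp(6*t) + C2*exp(3*t).
Try y_p = A*cos(3*t) + B*sin(3*t). Substituting and equating the coefficients of cos(3t) and sin(3t) gives A = -1/18, B = 1/6, so y_p = -cos(3*t)/18 + sin(3*t)/6.
General solution: y = -cos(3*t)/18 + sin(3*t)/6 + C1*exp(6*t) + C2*exp(3*t).
Apply the initial conditions: y(0) = -1/18 + C1 + C2 = -2 and y'(0) = 1/2 + 3*C2 + 6*C1 = 3. Solving gives C1 = 25/9, C2 = -85/18.

y = -85*exp(3*t)/18 - cos(3*t)/18 + sin(3*t)/6 + 25*exp(6*t)/9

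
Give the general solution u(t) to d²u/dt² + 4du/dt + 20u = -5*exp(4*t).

u = -5*exp(4*t)/52 + C1*cos(4*t)*exp(-2*t) + C2*exp(-2*t)*sin(4*t)

Characteristic equation r² + 4r + 20 = 0 has discriminant (4)² - 4·(20) = -64 < 0, so r = -2 ± 4i.
Hence u_h = C1*cos(4*t)*exp(-2*t) + C2*exp(-2*t)*sin(4*t).
Try u_p = A*exp(4*t). Substituting into the equation and dividing by exp(4*t) gives A = -5/52, so u_p = -5*exp(4*t)/52.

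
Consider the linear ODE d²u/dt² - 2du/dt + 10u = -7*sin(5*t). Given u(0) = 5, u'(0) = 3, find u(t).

Characteristic equation r² - 2r + 10 = 0 has discriminant (-2)² - 4·(10) = -36 < 0, so r = 1 ± 3i.
Hence u_h = C1*cos(3*t)*exp(t) + C2*exp(t)*sin(3*t).
Try u_p = A*cos(5*t) + B*sin(5*t). Substituting and equating the coefficients of cos(5t) and sin(5t) gives A = -14/65, B = 21/65, so u_p = -14*cos(5*t)/65 + 21*sin(5*t)/65.
General solution: u = -14*cos(5*t)/65 + 21*sin(5*t)/65 + C1*cos(3*t)*exp(t) + C2*exp(t)*sin(3*t).
Apply the initial conditions: u(0) = -14/65 + C1 = 5 and u'(0) = 21/13 + C1 + 3*C2 = 3. Solving gives C1 = 339/65, C2 = -83/65.

u = -14*cos(5*t)/65 + 21*sin(5*t)/65 - 83*exp(t)*sin(3*t)/65 + 339*cos(3*t)*exp(t)/65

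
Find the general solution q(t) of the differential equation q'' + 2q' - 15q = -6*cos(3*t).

Characteristic equation r² + 2r - 15 = 0 factors as (r - 3)(r + 5) = 0, so r = 3, -5.
Hence q_h = C1*exp(3*t) + C2*exp(-5*t).
Try q_p = A*cos(3*t) + B*sin(3*t). Substituting and equating the coefficients of cos(3t) and sin(3t) gives A = 4/17, B = -1/17, so q_p = -sin(3*t)/17 + 4*cos(3*t)/17.

q = -sin(3*t)/17 + 4*cos(3*t)/17 + C1*exp(3*t) + C2*exp(-5*t)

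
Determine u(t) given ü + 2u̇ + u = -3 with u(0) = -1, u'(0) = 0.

u = -3 + 2*exp(-t) + 2*t*exp(-t)

Characteristic equation r² + 2r + 1 = 0 has discriminant (2)² - 4·(1) = 0, so r = -1 is a repeated root.
Hence u_h = (C1 + C2*t)*exp(-t).
For the particular solution try u_p = A0. Substituting and matching coefficients of each power of t gives A0 = -3, so u_p = -3.
General solution: u = -3 + C1*exp(-t) + C2*t*exp(-t).
Apply the initial conditions: u(0) = -3 + C1 = -1 and u'(0) = C2 - C1 = 0. Solving gives C1 = 2, C2 = 2.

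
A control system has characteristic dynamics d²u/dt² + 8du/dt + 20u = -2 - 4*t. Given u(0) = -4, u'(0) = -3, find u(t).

u = -1/50 - t/5 - 234*exp(-4*t)*sin(2*t)/25 - 199*cos(2*t)*exp(-4*t)/50

Characteristic equation r² + 8r + 20 = 0 has discriminant (8)² - 4·(20) = -16 < 0, so r = -4 ± 2i.
Hence u_h = C1*cos(2*t)*exp(-4*t) + C2*exp(-4*t)*sin(2*t).
For the particular solution try u_p = A0 + A1*t. Substituting and matching coefficients of each power of t gives A0 = -1/50, A1 = -1/5, so u_p = -1/50 - t/5.
General solution: u = -1/50 - t/5 + C1*cos(2*t)*exp(-4*t) + C2*exp(-4*t)*sin(2*t).
Apply the initial conditions: u(0) = -1/50 + C1 = -4 and u'(0) = -1/5 - 4*C1 + 2*C2 = -3. Solving gives C1 = -199/50, C2 = -234/25.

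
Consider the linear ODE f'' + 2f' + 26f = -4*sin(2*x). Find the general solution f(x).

Characteristic equation r² + 2r + 26 = 0 has discriminant (2)² - 4·(26) = -100 < 0, so r = -1 ± 5i.
Hence f_h = C1*cos(5*x)*exp(-x) + C2*exp(-x)*sin(5*x).
Try f_p = A*cos(2*x) + B*sin(2*x). Substituting and equating the coefficients of cos(2x) and sin(2x) gives A = 4/125, B = -22/125, so f_p = -22*sin(2*x)/125 + 4*cos(2*x)/125.

f = -22*sin(2*x)/125 + 4*cos(2*x)/125 + C1*cos(5*x)*exp(-x) + C2*exp(-x)*sin(5*x)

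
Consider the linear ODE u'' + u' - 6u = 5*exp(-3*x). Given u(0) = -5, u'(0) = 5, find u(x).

Characteristic equation r² + r - 6 = 0 factors as (r + 3)(r - 2) = 0, so r = -3, 2.
Hence u_h = C1*exp(-3*x) + C2*exp(2*x).
Since exp(-3*x) solves the homogeneous equation (r = -3 is a root of multiplicity 1), multiply the trial by x. Try u_p = A*x*exp(-3*x). Substituting into the equation and dividing by exp(-3*x) gives A = -1, so u_p = -x*exp(-3*x).
General solution: u = C1*exp(-3*x) + C2*exp(2*x) - x*exp(-3*x).
Apply the initial conditions: u(0) = C1 + C2 = -5 and u'(0) = -1 - 3*C1 + 2*C2 = 5. Solving gives C1 = -16/5, C2 = -9/5.

u = -16*exp(-3*x)/5 - 9*exp(2*x)/5 - x*exp(-3*x)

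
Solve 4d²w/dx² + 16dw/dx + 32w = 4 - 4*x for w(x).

w = 3/16 - x/8 + C1*cos(2*x)*exp(-2*x) + C2*exp(-2*x)*sin(2*x)

Divide through by 4: w'' + 4w' + 8w = 1 - x.
Characteristic equation r² + 4r + 8 = 0 has discriminant (4)² - 4·(8) = -16 < 0, so r = -2 ± 2i.
Hence w_h = C1*cos(2*x)*exp(-2*x) + C2*exp(-2*x)*sin(2*x).
For the particular solution try w_p = A0 + A1*x. Substituting and matching coefficients of each power of x gives A0 = 3/16, A1 = -1/8, so w_p = 3/16 - x/8.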